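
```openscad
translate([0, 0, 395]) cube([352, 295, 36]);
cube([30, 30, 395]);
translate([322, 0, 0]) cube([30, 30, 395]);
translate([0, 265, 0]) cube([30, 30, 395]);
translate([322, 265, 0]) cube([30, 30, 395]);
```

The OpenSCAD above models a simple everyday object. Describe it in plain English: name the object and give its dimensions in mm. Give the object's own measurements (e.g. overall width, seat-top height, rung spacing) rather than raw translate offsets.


A four-legged stool. The seat is a 352×295×36 mm slab whose top surface is at z = 431 mm; four square legs, each 30×30 mm in cross-section, run from the floor (z = 0) to the underside of the seat, each flush with a corner of the seat.


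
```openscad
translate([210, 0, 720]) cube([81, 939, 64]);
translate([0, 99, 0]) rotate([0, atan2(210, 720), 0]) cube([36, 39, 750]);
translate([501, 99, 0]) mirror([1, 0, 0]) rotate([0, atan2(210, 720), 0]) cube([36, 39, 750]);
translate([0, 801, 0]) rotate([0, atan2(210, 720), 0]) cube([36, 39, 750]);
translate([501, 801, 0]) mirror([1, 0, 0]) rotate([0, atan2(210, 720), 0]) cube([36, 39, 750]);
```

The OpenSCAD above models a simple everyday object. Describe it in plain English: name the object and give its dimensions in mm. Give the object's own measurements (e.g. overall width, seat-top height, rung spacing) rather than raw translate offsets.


A sawhorse. A 81×939×64 mm beam (x, y, z) sits on two A-frame leg pairs. Each pair is two raked legs of 36×39 mm section (39 mm along y) splaying symmetrically in x. Each leg rises 720 mm vertically over 210 mm of horizontal reach and is 750 mm long along its own axis. Every leg's outer bottom edge rests on the floor and its outer top edge meets a bottom edge of the beam — the left legs (tilting toward +x) meet the beam's −x bottom edge, the right legs (their mirror images, tilting toward −x) meet its +x bottom edge — so the leg tops tuck under the beam, the beam's underside is 720 mm above the floor, and the feet are 501 mm apart outside-to-outside with the beam centred between them. The two leg pairs are set in 99 mm from either end of the beam.


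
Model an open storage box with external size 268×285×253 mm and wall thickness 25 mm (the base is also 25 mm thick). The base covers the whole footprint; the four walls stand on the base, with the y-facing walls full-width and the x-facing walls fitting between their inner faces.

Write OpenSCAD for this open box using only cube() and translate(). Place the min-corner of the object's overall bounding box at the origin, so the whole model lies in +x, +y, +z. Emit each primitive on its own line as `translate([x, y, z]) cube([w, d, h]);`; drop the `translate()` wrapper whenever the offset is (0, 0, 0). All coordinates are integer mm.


cube([268, 285, 25]);
translate([0, 0, 25]) cube([268, 25, 228]);
translate([0, 260, 25]) cube([268, 25, 228]);
translate([0, 25, 25]) cube([25, 235, 228]);
translate([243, 25, 25]) cube([25, 235, 228]);


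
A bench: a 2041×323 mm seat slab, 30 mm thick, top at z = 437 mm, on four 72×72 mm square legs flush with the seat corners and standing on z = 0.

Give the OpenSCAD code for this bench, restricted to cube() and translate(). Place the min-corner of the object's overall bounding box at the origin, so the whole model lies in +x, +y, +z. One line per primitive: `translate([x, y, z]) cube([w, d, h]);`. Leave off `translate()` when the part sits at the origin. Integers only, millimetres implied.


// leg_h = 437 − 30 = 407
translate([0, 0, 407]) cube([2041, 323, 30]);
cube([72, 72, 407]);
translate([0, 251, 0]) cube([72, 72, 407]);
translate([1969, 0, 0]) cube([72, 72, 407]);
translate([1969, 251, 0]) cube([72, 72, 407]);


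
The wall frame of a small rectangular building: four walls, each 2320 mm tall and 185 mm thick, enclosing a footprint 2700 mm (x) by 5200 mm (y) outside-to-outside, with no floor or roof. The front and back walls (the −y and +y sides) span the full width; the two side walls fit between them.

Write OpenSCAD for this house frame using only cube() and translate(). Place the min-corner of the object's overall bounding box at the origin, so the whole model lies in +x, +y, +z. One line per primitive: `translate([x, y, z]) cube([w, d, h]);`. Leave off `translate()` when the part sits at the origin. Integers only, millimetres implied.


cube([2700, 185, 2320]);
translate([0, 5015, 0]) cube([2700, 185, 2320]);
translate([0, 185, 0]) cube([185, 4830, 2320]);
translate([2515, 185, 0]) cube([185, 4830, 2320]);


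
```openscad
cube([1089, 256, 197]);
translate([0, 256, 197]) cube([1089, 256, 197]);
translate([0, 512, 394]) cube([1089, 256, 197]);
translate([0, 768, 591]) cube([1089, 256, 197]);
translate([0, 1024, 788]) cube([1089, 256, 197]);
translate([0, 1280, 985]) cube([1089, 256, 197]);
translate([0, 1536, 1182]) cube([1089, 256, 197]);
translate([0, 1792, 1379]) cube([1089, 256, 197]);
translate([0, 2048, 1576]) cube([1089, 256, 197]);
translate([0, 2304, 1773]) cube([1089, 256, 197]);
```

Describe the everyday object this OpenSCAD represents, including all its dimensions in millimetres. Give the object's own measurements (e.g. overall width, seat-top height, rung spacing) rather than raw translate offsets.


A straight staircase of 10 solid steps. Each step is 1089 mm wide (x), 256 mm deep (y, the going) and 197 mm tall (the rise). The first step rests on the floor; each subsequent step sits one going further in +y and one rise higher in +z, directly behind and above the previous step with no overlap.


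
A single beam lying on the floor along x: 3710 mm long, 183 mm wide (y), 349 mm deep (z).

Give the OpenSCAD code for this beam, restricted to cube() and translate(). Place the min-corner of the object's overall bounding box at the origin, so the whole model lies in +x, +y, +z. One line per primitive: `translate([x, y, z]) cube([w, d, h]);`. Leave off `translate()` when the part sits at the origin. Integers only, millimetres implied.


cube([3710, 183, 349]);


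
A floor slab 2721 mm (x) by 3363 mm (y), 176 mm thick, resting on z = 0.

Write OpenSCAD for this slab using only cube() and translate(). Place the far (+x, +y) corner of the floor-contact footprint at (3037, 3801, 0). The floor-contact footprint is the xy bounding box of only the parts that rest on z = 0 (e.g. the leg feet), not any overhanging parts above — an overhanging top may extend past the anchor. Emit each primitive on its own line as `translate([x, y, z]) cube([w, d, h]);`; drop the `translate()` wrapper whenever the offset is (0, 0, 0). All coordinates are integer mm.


translate([316, 438, 0]) cube([2721, 3363, 176]);


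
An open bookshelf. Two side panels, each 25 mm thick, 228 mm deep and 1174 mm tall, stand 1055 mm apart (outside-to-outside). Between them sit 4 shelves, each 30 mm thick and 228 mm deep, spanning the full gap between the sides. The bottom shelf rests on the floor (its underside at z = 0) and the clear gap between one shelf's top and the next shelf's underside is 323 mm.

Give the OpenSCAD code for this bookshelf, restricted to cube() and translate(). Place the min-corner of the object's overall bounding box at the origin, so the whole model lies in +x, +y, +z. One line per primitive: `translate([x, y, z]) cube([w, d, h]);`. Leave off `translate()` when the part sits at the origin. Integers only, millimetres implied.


cube([25, 228, 1174]);
translate([1030, 0, 0]) cube([25, 228, 1174]);
translate([25, 0, 0]) cube([1005, 228, 30]);
translate([25, 0, 353]) cube([1005, 228, 30]);
translate([25, 0, 706]) cube([1005, 228, 30]);
translate([25, 0, 1059]) cube([1005, 228, 30]);


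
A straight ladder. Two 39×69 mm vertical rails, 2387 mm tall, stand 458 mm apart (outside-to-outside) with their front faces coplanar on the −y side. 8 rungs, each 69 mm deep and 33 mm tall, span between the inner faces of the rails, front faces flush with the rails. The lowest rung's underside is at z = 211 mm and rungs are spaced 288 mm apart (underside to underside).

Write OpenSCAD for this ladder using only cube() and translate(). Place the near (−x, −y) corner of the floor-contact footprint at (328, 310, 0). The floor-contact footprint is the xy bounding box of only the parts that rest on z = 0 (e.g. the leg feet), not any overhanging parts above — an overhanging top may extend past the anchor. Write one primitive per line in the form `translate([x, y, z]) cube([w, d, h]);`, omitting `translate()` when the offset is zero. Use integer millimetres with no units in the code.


translate([328, 310, 0]) cube([39, 69, 2387]);
translate([747, 310, 0]) cube([39, 69, 2387]);
translate([367, 310, 211]) cube([380, 69, 33]);
translate([367, 310, 499]) cube([380, 69, 33]);
translate([367, 310, 787]) cube([380, 69, 33]);
translate([367, 310, 1075]) cube([380, 69, 33]);
translate([367, 310, 1363]) cube([380, 69, 33]);
translate([367, 310, 1651]) cube([380, 69, 33]);
translate([367, 310, 1939]) cube([380, 69, 33]);
translate([367, 310, 2227]) cube([380, 69, 33]);


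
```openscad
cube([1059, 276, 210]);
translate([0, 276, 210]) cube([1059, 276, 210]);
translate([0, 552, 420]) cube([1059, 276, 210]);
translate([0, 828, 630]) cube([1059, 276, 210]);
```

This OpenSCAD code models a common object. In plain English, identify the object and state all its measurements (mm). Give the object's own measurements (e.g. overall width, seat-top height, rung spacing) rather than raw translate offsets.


A straight staircase of 4 solid steps. Each step is 1059 mm wide (x), 276 mm deep (y, the going) and 210 mm tall (the rise). The first step rests on the floor; each subsequent step sits one going further in +y and one rise higher in +z, directly behind and above the previous step with no overlap.


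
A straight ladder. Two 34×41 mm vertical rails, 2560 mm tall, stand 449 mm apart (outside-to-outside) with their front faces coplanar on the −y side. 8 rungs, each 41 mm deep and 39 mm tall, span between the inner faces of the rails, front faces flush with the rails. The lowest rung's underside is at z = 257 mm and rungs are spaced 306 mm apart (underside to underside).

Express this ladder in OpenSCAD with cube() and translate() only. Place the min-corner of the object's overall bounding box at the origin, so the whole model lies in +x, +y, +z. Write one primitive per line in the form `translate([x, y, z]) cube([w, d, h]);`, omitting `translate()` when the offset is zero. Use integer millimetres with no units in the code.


cube([34, 41, 2560]);
translate([415, 0, 0]) cube([34, 41, 2560]);
translate([34, 0, 257]) cube([381, 41, 39]);
translate([34, 0, 563]) cube([381, 41, 39]);
translate([34, 0, 869]) cube([381, 41, 39]);
translate([34, 0, 1175]) cube([381, 41, 39]);
translate([34, 0, 1481]) cube([381, 41, 39]);
translate([34, 0, 1787]) cube([381, 41, 39]);
translate([34, 0, 2093]) cube([381, 41, 39]);
translate([34, 0, 2399]) cube([381, 41, 39]);


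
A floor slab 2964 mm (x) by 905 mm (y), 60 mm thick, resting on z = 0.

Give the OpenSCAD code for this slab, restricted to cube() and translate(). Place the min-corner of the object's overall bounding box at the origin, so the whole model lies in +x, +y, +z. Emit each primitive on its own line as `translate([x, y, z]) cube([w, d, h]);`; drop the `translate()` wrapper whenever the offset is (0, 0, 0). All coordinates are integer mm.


cube([2964, 905, 60]);


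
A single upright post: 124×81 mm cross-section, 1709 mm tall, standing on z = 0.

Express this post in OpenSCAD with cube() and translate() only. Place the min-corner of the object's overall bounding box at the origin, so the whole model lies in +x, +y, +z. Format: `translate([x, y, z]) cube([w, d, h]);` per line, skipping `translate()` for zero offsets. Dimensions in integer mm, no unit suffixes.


cube([124, 81, 1709]);


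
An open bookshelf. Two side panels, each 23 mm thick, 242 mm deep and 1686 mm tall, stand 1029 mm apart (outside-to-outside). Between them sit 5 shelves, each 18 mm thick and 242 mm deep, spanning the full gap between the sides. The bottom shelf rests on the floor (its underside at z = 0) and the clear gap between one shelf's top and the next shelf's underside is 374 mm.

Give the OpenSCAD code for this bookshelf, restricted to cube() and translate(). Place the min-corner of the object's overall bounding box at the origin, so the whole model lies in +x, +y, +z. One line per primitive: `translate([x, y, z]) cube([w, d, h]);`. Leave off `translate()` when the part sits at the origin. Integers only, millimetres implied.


cube([23, 242, 1686]);
translate([1006, 0, 0]) cube([23, 242, 1686]);
translate([23, 0, 0]) cube([983, 242, 18]);
translate([23, 0, 392]) cube([983, 242, 18]);
translate([23, 0, 784]) cube([983, 242, 18]);
translate([23, 0, 1176]) cube([983, 242, 18]);
translate([23, 0, 1568]) cube([983, 242, 18]);


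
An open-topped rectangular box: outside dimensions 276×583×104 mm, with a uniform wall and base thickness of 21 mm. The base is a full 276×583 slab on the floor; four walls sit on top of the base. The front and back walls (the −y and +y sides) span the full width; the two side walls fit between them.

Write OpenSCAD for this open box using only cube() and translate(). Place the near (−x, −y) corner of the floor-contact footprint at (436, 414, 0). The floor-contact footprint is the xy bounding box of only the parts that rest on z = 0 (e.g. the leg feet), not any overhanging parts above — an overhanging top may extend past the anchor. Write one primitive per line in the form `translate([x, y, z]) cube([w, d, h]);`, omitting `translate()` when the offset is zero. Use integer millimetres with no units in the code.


translate([436, 414, 0]) cube([276, 583, 21]);
translate([436, 414, 21]) cube([276, 21, 83]);
translate([436, 976, 21]) cube([276, 21, 83]);
translate([436, 435, 21]) cube([21, 541, 83]);
translate([691, 435, 21]) cube([21, 541, 83]);


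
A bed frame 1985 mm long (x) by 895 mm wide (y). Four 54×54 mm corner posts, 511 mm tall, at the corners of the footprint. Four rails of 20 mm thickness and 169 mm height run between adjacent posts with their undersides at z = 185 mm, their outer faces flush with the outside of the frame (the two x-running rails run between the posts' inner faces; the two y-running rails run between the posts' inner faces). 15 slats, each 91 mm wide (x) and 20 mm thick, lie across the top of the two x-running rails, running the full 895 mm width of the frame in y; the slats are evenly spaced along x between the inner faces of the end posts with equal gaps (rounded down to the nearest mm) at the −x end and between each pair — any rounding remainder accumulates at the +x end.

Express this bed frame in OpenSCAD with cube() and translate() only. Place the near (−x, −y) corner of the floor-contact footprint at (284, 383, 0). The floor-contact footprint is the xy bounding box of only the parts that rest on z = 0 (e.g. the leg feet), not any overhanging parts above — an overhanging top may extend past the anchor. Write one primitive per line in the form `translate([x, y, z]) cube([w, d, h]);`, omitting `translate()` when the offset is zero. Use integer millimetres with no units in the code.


translate([284, 383, 0]) cube([54, 54, 511]);
translate([284, 1224, 0]) cube([54, 54, 511]);
translate([2215, 383, 0]) cube([54, 54, 511]);
translate([2215, 1224, 0]) cube([54, 54, 511]);
translate([338, 383, 185]) cube([1877, 20, 169]);
translate([338, 1258, 185]) cube([1877, 20, 169]);
translate([284, 437, 185]) cube([20, 787, 169]);
translate([2249, 437, 185]) cube([20, 787, 169]);
translate([370, 383, 354]) cube([91, 895, 20]);
translate([493, 383, 354]) cube([91, 895, 20]);
translate([616, 383, 354]) cube([91, 895, 20]);
translate([739, 383, 354]) cube([91, 895, 20]);
translate([862, 383, 354]) cube([91, 895, 20]);
translate([985, 383, 354]) cube([91, 895, 20]);
translate([1108, 383, 354]) cube([91, 895, 20]);
translate([1231, 383, 354]) cube([91, 895, 20]);
translate([1354, 383, 354]) cube([91, 895, 20]);
translate([1477, 383, 354]) cube([91, 895, 20]);
translate([1600, 383, 354]) cube([91, 895, 20]);
translate([1723, 383, 354]) cube([91, 895, 20]);
translate([1846, 383, 354]) cube([91, 895, 20]);
translate([1969, 383, 354]) cube([91, 895, 20]);
translate([2092, 383, 354]) cube([91, 895, 20]);


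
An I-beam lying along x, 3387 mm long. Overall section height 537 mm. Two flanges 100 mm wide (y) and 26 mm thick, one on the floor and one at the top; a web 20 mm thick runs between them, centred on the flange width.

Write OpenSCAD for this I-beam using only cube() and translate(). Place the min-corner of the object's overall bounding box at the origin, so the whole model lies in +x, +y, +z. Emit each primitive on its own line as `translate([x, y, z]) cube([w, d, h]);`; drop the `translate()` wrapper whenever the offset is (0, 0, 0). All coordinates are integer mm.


cube([3387, 100, 26]);
translate([0, 40, 26]) cube([3387, 20, 485]);
translate([0, 0, 511]) cube([3387, 100, 26]);


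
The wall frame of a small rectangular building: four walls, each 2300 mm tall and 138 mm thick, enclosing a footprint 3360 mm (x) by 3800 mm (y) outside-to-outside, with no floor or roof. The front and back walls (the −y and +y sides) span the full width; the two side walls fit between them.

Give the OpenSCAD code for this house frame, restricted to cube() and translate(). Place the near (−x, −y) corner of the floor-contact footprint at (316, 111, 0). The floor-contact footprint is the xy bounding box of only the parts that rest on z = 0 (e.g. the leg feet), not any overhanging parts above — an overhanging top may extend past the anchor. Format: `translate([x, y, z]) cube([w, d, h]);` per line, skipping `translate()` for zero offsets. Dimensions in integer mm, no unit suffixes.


translate([316, 111, 0]) cube([3360, 138, 2300]);
translate([316, 3773, 0]) cube([3360, 138, 2300]);
translate([316, 249, 0]) cube([138, 3524, 2300]);
translate([3538, 249, 0]) cube([138, 3524, 2300]);


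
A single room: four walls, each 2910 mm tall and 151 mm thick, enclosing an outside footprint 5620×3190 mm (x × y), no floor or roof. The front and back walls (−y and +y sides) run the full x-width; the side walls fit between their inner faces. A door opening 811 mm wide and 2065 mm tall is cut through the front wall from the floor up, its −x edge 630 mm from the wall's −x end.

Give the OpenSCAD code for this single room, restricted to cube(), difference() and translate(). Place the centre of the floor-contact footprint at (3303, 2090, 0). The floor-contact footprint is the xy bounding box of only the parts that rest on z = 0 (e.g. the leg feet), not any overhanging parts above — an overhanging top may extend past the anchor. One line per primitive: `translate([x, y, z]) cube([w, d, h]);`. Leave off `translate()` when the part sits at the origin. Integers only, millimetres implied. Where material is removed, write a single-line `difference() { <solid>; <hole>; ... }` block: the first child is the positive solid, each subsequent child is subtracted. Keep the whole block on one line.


difference() { translate([493, 495, 0]) cube([5620, 151, 2910]); translate([1123, 495, 0]) cube([811, 151, 2065]); }
translate([493, 3534, 0]) cube([5620, 151, 2910]);
translate([493, 646, 0]) cube([151, 2888, 2910]);
translate([5962, 646, 0]) cube([151, 2888, 2910]);


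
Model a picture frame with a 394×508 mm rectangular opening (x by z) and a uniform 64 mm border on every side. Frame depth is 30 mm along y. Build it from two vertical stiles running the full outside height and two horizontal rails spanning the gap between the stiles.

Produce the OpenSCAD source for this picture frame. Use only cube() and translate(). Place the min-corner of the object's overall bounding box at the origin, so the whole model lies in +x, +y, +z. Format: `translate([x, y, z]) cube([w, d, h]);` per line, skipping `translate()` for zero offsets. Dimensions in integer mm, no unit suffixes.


cube([64, 30, 636]);
translate([458, 0, 0]) cube([64, 30, 636]);
translate([64, 0, 0]) cube([394, 30, 64]);
translate([64, 0, 572]) cube([394, 30, 64]);


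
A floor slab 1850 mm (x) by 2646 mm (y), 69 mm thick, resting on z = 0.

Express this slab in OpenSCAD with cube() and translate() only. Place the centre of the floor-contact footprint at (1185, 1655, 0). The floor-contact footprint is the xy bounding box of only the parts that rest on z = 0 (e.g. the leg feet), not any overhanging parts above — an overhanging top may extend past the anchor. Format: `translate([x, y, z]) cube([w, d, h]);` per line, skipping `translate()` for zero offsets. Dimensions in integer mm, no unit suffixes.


translate([260, 332, 0]) cube([1850, 2646, 69]);


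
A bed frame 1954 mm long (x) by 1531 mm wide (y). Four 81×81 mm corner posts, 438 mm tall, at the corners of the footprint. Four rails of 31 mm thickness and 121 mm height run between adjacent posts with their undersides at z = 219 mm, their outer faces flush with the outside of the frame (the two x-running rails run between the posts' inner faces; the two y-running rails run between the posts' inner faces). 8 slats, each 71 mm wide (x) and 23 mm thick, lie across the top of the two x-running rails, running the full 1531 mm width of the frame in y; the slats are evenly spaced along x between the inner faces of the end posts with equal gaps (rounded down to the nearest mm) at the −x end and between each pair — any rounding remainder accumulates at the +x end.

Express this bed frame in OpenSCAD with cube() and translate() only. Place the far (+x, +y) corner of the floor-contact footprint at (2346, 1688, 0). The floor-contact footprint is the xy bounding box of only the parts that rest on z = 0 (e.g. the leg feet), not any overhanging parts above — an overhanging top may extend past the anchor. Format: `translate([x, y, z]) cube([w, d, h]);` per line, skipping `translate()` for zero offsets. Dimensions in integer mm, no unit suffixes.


translate([392, 157, 0]) cube([81, 81, 438]);
translate([392, 1607, 0]) cube([81, 81, 438]);
translate([2265, 157, 0]) cube([81, 81, 438]);
translate([2265, 1607, 0]) cube([81, 81, 438]);
translate([473, 157, 219]) cube([1792, 31, 121]);
translate([473, 1657, 219]) cube([1792, 31, 121]);
translate([392, 238, 219]) cube([31, 1369, 121]);
translate([2315, 238, 219]) cube([31, 1369, 121]);
translate([609, 157, 340]) cube([71, 1531, 23]);
translate([816, 157, 340]) cube([71, 1531, 23]);
translate([1023, 157, 340]) cube([71, 1531, 23]);
translate([1230, 157, 340]) cube([71, 1531, 23]);
translate([1437, 157, 340]) cube([71, 1531, 23]);
translate([1644, 157, 340]) cube([71, 1531, 23]);
translate([1851, 157, 340]) cube([71, 1531, 23]);
translate([2058, 157, 340]) cube([71, 1531, 23]);


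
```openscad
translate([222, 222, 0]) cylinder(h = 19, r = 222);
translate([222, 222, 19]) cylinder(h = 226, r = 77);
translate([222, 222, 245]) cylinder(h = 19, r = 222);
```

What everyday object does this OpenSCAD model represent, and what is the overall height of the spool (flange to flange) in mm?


A spool. The overall height is 264 mm.

Three coaxial cylinders, large–small–large — a spool. Two 19 mm flanges and a 226 mm core give 19 + 226 + 19 = 264 mm.


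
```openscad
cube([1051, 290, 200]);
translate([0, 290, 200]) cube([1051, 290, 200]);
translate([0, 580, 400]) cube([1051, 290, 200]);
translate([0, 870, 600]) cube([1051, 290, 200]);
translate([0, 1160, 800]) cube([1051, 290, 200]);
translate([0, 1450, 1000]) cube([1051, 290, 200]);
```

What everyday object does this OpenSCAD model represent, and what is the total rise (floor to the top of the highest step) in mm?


A staircase. The total rise is 1200 mm.

6 identical blocks, each offset up and back from the previous — a staircase. Each step is 200 mm tall and there are 6 of them, so the total rise is 6 × 200 = 1200 mm.


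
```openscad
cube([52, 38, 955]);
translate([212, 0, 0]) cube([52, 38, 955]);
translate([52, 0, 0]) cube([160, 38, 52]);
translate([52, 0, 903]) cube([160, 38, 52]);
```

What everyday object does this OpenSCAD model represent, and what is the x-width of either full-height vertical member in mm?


A picture frame. The border width is 52 mm.

Four thin pieces enclosing a rectangular opening — a picture frame. The two full-height stiles are 955 mm tall; the top rail sits at z = 903 and is 52 mm tall, so the border above the opening is 955 − 903 = 52 mm, matching the stile x-width.


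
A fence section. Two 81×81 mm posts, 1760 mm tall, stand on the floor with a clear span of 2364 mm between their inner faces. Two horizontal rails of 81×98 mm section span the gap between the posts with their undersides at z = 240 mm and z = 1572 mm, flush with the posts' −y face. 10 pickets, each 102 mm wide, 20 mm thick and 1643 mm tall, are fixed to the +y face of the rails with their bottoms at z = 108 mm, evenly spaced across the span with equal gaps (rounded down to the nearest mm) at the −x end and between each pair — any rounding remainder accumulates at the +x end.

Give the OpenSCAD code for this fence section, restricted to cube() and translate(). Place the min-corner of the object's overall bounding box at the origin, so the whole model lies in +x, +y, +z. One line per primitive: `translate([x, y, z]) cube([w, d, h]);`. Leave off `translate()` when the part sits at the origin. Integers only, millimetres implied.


cube([81, 81, 1760]);
translate([2445, 0, 0]) cube([81, 81, 1760]);
translate([81, 0, 240]) cube([2364, 81, 98]);
translate([81, 0, 1572]) cube([2364, 81, 98]);
translate([203, 81, 108]) cube([102, 20, 1643]);
translate([427, 81, 108]) cube([102, 20, 1643]);
translate([651, 81, 108]) cube([102, 20, 1643]);
translate([875, 81, 108]) cube([102, 20, 1643]);
translate([1099, 81, 108]) cube([102, 20, 1643]);
translate([1323, 81, 108]) cube([102, 20, 1643]);
translate([1547, 81, 108]) cube([102, 20, 1643]);
translate([1771, 81, 108]) cube([102, 20, 1643]);
translate([1995, 81, 108]) cube([102, 20, 1643]);
translate([2219, 81, 108]) cube([102, 20, 1643]);


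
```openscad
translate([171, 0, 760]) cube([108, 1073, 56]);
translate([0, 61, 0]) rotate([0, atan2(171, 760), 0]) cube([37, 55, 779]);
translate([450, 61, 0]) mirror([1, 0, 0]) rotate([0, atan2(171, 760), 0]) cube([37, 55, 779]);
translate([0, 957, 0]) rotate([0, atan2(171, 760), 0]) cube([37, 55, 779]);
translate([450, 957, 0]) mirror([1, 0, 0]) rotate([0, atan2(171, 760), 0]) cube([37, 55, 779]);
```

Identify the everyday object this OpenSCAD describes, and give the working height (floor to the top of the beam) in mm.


A sawhorse. The overall height is 816 mm.

A beam across two mirrored pairs of raked legs — a sawhorse. The beam's underside is at z = 760 (matching the legs' vertical rise in atan2(171, 760)) and the beam is 56 mm tall, so its top is at 760 + 56 = 816 mm. The raked legs top out at the beam's underside, so that is the highest point.


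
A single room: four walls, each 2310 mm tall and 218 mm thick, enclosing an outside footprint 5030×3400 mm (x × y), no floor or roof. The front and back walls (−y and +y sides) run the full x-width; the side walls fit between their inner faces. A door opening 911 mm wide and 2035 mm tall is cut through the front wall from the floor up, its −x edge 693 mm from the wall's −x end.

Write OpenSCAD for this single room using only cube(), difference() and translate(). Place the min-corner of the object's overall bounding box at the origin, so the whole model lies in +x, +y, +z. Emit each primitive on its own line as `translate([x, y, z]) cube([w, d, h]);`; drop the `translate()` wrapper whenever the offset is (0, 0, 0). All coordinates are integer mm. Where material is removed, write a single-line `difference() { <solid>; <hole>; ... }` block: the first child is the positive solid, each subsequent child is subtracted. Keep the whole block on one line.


difference() { cube([5030, 218, 2310]); translate([693, 0, 0]) cube([911, 218, 2035]); }
translate([0, 3182, 0]) cube([5030, 218, 2310]);
translate([0, 218, 0]) cube([218, 2964, 2310]);
translate([4812, 218, 0]) cube([218, 2964, 2310]);


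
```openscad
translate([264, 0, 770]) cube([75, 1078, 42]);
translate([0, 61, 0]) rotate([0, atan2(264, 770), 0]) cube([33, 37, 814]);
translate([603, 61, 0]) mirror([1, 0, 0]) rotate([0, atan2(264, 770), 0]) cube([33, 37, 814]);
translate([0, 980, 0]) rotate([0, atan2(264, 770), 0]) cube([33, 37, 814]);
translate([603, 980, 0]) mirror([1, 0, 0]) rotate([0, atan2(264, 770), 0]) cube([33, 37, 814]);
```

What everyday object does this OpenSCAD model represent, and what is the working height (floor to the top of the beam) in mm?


A sawhorse. The overall height is 812 mm.

A beam across two mirrored pairs of raked legs — a sawhorse. The beam's underside is at z = 770 (matching the legs' vertical rise in atan2(264, 770)) and the beam is 42 mm tall, so its top is at 770 + 42 = 812 mm. The raked legs top out at the beam's underside, so that is the highest point.


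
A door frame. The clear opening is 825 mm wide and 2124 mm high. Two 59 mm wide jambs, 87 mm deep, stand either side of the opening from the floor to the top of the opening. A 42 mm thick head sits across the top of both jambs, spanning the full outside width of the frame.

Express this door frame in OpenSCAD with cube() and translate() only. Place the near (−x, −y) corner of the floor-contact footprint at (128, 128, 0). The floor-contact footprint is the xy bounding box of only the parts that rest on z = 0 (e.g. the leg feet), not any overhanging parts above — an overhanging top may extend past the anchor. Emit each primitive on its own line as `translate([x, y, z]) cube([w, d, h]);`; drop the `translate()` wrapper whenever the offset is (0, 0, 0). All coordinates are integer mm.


translate([128, 128, 0]) cube([59, 87, 2124]);
translate([1012, 128, 0]) cube([59, 87, 2124]);
translate([128, 128, 2124]) cube([943, 87, 42]);


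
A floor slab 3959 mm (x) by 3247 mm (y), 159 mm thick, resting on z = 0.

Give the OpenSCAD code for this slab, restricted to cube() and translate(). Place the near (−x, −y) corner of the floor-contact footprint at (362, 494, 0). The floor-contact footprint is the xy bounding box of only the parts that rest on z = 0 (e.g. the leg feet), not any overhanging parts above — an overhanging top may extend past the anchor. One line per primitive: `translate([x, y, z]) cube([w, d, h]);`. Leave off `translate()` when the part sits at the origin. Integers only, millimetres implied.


translate([362, 494, 0]) cube([3959, 3247, 159]);


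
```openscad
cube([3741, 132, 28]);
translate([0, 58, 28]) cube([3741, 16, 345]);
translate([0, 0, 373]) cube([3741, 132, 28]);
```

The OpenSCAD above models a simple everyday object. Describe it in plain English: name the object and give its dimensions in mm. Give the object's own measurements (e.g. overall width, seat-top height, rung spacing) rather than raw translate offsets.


An I-beam lying along x, 3741 mm long. Overall section height 401 mm. Two flanges 132 mm wide (y) and 28 mm thick, one on the floor and one at the top; a web 16 mm thick runs between them, centred on the flange width.


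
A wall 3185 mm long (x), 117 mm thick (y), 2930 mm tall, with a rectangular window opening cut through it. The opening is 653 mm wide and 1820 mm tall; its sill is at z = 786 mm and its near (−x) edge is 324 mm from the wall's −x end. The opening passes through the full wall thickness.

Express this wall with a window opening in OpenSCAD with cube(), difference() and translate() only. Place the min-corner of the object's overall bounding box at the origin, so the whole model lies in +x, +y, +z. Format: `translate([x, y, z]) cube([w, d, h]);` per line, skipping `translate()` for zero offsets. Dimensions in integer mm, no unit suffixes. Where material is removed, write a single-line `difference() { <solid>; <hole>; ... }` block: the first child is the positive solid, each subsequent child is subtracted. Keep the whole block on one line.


difference() { cube([3185, 117, 2930]); translate([324, 0, 786]) cube([653, 117, 1820]); }


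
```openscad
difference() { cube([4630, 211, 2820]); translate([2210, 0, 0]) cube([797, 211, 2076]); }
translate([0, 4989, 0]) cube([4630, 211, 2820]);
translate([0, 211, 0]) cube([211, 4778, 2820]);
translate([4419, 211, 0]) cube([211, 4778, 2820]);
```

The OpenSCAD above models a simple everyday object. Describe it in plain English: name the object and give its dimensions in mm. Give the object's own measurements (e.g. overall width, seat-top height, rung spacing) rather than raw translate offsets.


A single room: four walls, each 2820 mm tall and 211 mm thick, enclosing an outside footprint 4630×5200 mm (x × y), no floor or roof. The front and back walls (−y and +y sides) run the full x-width; the side walls fit between their inner faces. A door opening 797 mm wide and 2076 mm tall is cut through the front wall from the floor up, its −x edge 2210 mm from the wall's −x end.


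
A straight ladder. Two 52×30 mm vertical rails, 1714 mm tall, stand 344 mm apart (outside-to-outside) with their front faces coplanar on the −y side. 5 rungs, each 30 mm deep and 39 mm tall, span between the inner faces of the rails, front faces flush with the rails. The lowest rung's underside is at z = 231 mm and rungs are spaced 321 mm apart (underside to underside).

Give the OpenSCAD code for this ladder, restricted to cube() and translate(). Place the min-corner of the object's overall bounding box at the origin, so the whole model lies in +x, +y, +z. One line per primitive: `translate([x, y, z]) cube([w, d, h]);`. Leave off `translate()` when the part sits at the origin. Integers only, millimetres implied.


cube([52, 30, 1714]);
translate([292, 0, 0]) cube([52, 30, 1714]);
translate([52, 0, 231]) cube([240, 30, 39]);
translate([52, 0, 552]) cube([240, 30, 39]);
translate([52, 0, 873]) cube([240, 30, 39]);
translate([52, 0, 1194]) cube([240, 30, 39]);
translate([52, 0, 1515]) cube([240, 30, 39]);


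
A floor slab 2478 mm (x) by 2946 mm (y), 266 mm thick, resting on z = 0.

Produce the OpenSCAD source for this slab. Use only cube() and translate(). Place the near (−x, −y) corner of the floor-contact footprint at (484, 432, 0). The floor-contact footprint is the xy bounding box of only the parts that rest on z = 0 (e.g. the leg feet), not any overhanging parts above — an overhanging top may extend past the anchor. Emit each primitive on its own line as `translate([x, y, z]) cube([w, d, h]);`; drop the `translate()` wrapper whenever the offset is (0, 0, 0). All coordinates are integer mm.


translate([484, 432, 0]) cube([2478, 2946, 266]);


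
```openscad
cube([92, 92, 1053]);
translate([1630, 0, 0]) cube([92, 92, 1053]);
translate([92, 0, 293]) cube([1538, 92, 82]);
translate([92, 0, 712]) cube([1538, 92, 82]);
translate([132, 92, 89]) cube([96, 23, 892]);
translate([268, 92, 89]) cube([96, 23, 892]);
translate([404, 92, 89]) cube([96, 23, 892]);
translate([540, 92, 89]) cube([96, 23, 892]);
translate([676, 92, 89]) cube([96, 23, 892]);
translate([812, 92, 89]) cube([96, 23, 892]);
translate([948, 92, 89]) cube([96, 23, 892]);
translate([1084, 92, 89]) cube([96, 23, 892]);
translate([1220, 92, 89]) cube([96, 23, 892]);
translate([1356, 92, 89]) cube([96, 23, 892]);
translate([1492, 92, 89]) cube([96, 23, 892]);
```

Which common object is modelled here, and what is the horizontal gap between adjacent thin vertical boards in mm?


A fence section. The picket gap is 40 mm.

Two posts, two rails, 11 pickets — a fence section. Span 1538 mm holds 11 pickets of 96 mm with 12 equal gaps: ⌊(1538 − 11·96) / 12⌋ = 40 mm.


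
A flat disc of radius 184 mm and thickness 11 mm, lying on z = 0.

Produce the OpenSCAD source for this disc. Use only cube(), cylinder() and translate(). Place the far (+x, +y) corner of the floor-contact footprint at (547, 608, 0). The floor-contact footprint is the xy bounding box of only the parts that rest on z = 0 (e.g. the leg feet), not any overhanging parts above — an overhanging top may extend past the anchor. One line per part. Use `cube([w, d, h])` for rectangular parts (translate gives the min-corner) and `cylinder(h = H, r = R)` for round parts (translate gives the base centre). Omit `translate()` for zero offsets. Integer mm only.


translate([363, 424, 0]) cylinder(h = 11, r = 184);


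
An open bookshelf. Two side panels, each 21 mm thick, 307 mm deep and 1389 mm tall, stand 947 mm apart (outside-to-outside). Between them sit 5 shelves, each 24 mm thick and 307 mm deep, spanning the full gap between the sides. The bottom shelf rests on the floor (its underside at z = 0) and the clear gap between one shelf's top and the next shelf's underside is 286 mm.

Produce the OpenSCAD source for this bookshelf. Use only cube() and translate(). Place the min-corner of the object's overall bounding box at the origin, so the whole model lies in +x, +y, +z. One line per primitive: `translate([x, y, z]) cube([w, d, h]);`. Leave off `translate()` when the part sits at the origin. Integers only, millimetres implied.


cube([21, 307, 1389]);
translate([926, 0, 0]) cube([21, 307, 1389]);
translate([21, 0, 0]) cube([905, 307, 24]);
translate([21, 0, 310]) cube([905, 307, 24]);
translate([21, 0, 620]) cube([905, 307, 24]);
translate([21, 0, 930]) cube([905, 307, 24]);
translate([21, 0, 1240]) cube([905, 307, 24]);


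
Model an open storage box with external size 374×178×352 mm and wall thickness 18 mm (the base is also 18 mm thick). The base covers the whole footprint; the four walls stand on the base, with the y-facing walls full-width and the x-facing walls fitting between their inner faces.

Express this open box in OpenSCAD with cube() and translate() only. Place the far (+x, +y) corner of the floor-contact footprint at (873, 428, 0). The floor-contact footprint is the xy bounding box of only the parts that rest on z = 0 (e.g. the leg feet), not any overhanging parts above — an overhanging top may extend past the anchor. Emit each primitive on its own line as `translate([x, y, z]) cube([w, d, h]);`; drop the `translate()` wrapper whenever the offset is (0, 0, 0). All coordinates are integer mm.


translate([499, 250, 0]) cube([374, 178, 18]);
translate([499, 250, 18]) cube([374, 18, 334]);
translate([499, 410, 18]) cube([374, 18, 334]);
translate([499, 268, 18]) cube([18, 142, 334]);
translate([855, 268, 18]) cube([18, 142, 334]);


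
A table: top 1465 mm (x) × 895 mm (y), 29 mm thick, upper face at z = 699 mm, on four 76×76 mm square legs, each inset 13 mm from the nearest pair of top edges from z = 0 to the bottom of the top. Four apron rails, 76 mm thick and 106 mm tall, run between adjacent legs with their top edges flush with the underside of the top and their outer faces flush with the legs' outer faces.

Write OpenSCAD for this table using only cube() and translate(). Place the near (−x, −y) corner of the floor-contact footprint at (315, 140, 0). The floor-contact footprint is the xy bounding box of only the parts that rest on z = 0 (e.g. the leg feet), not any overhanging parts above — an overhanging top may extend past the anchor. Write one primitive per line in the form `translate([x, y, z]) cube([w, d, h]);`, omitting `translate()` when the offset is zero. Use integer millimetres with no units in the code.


translate([302, 127, 670]) cube([1465, 895, 29]);
translate([315, 140, 0]) cube([76, 76, 670]);
translate([1678, 140, 0]) cube([76, 76, 670]);
translate([315, 933, 0]) cube([76, 76, 670]);
translate([1678, 933, 0]) cube([76, 76, 670]);
translate([391, 140, 564]) cube([1287, 76, 106]);
translate([391, 933, 564]) cube([1287, 76, 106]);
translate([315, 216, 564]) cube([76, 717, 106]);
translate([1678, 216, 564]) cube([76, 717, 106]);


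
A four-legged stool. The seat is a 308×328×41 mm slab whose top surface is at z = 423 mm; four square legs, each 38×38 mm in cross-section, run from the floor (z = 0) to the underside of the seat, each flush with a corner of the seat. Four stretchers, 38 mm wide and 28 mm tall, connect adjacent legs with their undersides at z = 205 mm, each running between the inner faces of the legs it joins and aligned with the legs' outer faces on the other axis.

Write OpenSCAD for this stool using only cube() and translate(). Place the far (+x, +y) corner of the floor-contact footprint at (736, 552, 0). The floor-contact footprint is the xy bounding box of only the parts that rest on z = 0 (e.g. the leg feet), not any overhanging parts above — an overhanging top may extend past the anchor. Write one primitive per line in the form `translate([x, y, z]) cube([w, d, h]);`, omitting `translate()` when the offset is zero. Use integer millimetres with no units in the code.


// leg_h = 423 - 41 = 382
// stretcher span = 308 - 2*38 = 232
translate([428, 224, 382]) cube([308, 328, 41]);
translate([428, 224, 0]) cube([38, 38, 382]);
translate([698, 224, 0]) cube([38, 38, 382]);
translate([428, 514, 0]) cube([38, 38, 382]);
translate([698, 514, 0]) cube([38, 38, 382]);
translate([466, 224, 205]) cube([232, 38, 28]);
translate([466, 514, 205]) cube([232, 38, 28]);
translate([428, 262, 205]) cube([38, 252, 28]);
translate([698, 262, 205]) cube([38, 252, 28]);
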